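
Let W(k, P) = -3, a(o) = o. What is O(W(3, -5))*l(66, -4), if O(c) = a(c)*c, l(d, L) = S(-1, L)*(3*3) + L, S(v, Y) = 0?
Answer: -36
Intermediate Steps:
l(d, L) = L (l(d, L) = 0*(3*3) + L = 0*9 + L = 0 + L = L)
O(c) = c² (O(c) = c*c = c²)
O(W(3, -5))*l(66, -4) = (-3)²*(-4) = 9*(-4) = -36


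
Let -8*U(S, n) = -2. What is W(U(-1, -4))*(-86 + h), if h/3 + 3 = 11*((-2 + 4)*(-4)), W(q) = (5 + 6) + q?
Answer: -16155/4 ≈ -4038.8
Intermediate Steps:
U(S, n) = ¼ (U(S, n) = -⅛*(-2) = ¼)
W(q) = 11 + q
h = -273 (h = -9 + 3*(11*((-2 + 4)*(-4))) = -9 + 3*(11*(2*(-4))) = -9 + 3*(11*(-8)) = -9 + 3*(-88) = -9 - 264 = -273)
W(U(-1, -4))*(-86 + h) = (11 + ¼)*(-86 - 273) = (45/4)*(-359) = -16155/4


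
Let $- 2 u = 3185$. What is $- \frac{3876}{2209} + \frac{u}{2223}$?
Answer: $- \frac{1866797}{755478} \approx -2.471$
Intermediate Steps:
$u = - \frac{3185}{2}$ ($u = \left(- \frac{1}{2}\right) 3185 = - \frac{3185}{2} \approx -1592.5$)
$- \frac{3876}{2209} + \frac{u}{2223} = - \frac{3876}{2209} - \frac{3185}{2 \cdot 2223} = \left(-3876\right) \frac{1}{2209} - \frac{245}{342} = - \frac{3876}{2209} - \frac{245}{342} = - \frac{1866797}{755478}$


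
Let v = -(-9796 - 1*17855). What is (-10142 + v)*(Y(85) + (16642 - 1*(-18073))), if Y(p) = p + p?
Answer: 610801465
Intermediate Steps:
Y(p) = 2*p
v = 27651 (v = -(-9796 - 17855) = -1*(-27651) = 27651)
(-10142 + v)*(Y(85) + (16642 - 1*(-18073))) = (-10142 + 27651)*(2*85 + (16642 - 1*(-18073))) = 17509*(170 + (16642 + 18073)) = 17509*(170 + 34715) = 17509*34885 = 610801465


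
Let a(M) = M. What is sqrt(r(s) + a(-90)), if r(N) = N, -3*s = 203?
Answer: I*sqrt(1419)/3 ≈ 12.557*I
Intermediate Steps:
s = -203/3 (s = -1/3*203 = -203/3 ≈ -67.667)
sqrt(r(s) + a(-90)) = sqrt(-203/3 - 90) = sqrt(-473/3) = I*sqrt(1419)/3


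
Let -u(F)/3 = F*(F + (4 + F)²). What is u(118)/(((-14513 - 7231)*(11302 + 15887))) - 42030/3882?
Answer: -344825272667/31875404796 ≈ -10.818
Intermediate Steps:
u(F) = -3*F*(F + (4 + F)²)
u(118)/(((-14513 - 7231)*(11302 + 15887))) - 42030/3882 = (-3*118*(118 + (4 + 118)²))/(((-14513 - 7231)*(11302 + 15887))) - 42030/3882 = (-3*118*(118 + 122²))/((-21744*27189)) - 42030*1/3882 = -3*118*(118 + 14884)/(-591197616) - 7005/647 = -3*118*15002*(-1/591197616) - 7005/647 = -5310708*(-1/591197616) - 7005/647 = 442559/49266468 - 7005/647 = -344825272667/31875404796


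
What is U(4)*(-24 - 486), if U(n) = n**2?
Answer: -8160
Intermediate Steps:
U(4)*(-24 - 486) = 4**2*(-24 - 486) = 16*(-510) = -8160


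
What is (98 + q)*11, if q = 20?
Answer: 1298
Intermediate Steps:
(98 + q)*11 = (98 + 20)*11 = 118*11 = 1298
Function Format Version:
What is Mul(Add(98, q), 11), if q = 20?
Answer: 1298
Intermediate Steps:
Mul(Add(98, q), 11) = Mul(Add(98, 20), 11) = Mul(118, 11) = 1298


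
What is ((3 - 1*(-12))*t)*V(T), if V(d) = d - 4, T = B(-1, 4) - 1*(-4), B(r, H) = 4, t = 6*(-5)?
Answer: -1800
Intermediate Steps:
t = -30
T = 8 (T = 4 - 1*(-4) = 4 + 4 = 8)
V(d) = -4 + d
((3 - 1*(-12))*t)*V(T) = ((3 - 1*(-12))*(-30))*(-4 + 8) = ((3 + 12)*(-30))*4 = (15*(-30))*4 = -450*4 = -1800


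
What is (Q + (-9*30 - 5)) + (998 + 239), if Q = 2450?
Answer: 3412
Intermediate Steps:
(Q + (-9*30 - 5)) + (998 + 239) = (2450 + (-9*30 - 5)) + (998 + 239) = (2450 + (-270 - 5)) + 1237 = (2450 - 275) + 1237 = 2175 + 1237 = 3412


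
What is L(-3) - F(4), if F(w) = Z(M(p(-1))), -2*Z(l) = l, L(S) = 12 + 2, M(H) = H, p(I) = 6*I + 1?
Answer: 23/2 ≈ 11.500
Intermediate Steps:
p(I) = 1 + 6*I
L(S) = 14
Z(l) = -l/2
F(w) = 5/2 (F(w) = -(1 + 6*(-1))/2 = -(1 - 6)/2 = -½*(-5) = 5/2)
L(-3) - F(4) = 14 - 1*5/2 = 14 - 5/2 = 23/2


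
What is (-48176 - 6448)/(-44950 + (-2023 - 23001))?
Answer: 27312/34987 ≈ 0.78063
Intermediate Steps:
(-48176 - 6448)/(-44950 + (-2023 - 23001)) = -54624/(-44950 - 25024) = -54624/(-69974) = -54624*(-1/69974) = 27312/34987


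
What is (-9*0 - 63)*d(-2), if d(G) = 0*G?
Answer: 0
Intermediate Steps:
d(G) = 0
(-9*0 - 63)*d(-2) = (-9*0 - 63)*0 = (0 - 63)*0 = -63*0 = 0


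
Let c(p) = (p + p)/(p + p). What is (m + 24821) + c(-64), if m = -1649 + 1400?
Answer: 24573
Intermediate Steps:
m = -249
c(p) = 1 (c(p) = (2*p)/((2*p)) = (2*p)*(1/(2*p)) = 1)
(m + 24821) + c(-64) = (-249 + 24821) + 1 = 24572 + 1 = 24573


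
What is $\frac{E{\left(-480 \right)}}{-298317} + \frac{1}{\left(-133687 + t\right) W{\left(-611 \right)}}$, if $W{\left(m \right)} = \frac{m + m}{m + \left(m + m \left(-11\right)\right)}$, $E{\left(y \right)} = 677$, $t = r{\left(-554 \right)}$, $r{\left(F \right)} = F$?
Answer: $- \frac{59692487}{26697581598} \approx -0.0022359$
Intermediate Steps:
$t = -554$
$W{\left(m \right)} = - \frac{2}{9}$ ($W{\left(m \right)} = \frac{2 m}{m + \left(m - 11 m\right)} = \frac{2 m}{m - 10 m} = \frac{2 m}{\left(-9\right) m} = 2 m \left(- \frac{1}{9 m}\right) = - \frac{2}{9}$)
$\frac{E{\left(-480 \right)}}{-298317} + \frac{1}{\left(-133687 + t\right) W{\left(-611 \right)}} = \frac{677}{-298317} + \frac{1}{\left(-133687 - 554\right) \left(- \frac{2}{9}\right)} = 677 \left(- \frac{1}{298317}\right) + \frac{1}{-134241} \left(- \frac{9}{2}\right) = - \frac{677}{298317} - - \frac{3}{89494} = - \frac{677}{298317} + \frac{3}{89494} = - \frac{59692487}{26697581598}$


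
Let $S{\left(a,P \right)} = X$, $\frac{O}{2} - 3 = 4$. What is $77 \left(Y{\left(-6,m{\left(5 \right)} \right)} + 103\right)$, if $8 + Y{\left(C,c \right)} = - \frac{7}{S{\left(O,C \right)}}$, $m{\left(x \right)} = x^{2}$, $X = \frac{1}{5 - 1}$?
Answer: $5159$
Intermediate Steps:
$O = 14$ ($O = 6 + 2 \cdot 4 = 6 + 8 = 14$)
$X = \frac{1}{4} \approx 0.25$
$S{\left(a,P \right)} = \frac{1}{4}$
$Y{\left(C,c \right)} = -36$ ($Y{\left(C,c \right)} = -8 - 7 \frac{1}{\frac{1}{4}} = -8 - 28 = -36$)
$77 \left(Y{\left(-6,m{\left(5 \right)} \right)} + 103\right) = 77 \left(-36 + 103\right) = 77 \cdot 67 = 5159$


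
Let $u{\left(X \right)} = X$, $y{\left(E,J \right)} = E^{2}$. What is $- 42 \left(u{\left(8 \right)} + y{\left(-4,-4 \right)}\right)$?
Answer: $-1008$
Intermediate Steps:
$- 42 \left(u{\left(8 \right)} + y{\left(-4,-4 \right)}\right) = - 42 \left(8 + \left(-4\right)^{2}\right) = - 42 \left(8 + 16\right) = \left(-42\right) 24 = -1008$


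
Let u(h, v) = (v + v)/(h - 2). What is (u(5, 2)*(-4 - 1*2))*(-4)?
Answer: 32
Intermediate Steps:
u(h, v) = 2*v/(-2 + h) (u(h, v) = (2*v)/(-2 + h) = 2*v/(-2 + h))
(u(5, 2)*(-4 - 1*2))*(-4) = ((2*2/(-2 + 5))*(-4 - 1*2))*(-4) = ((2*2/3)*(-4 - 2))*(-4) = ((2*2*(1/3))*(-6))*(-4) = ((4/3)*(-6))*(-4) = -8*(-4) = 32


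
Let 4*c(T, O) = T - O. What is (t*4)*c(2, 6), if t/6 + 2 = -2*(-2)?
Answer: -48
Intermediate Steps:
c(T, O) = -O/4 + T/4 (c(T, O) = (T - O)/4 = -O/4 + T/4)
t = 12 (t = -12 + 6*(-2*(-2)) = -12 + 6*4 = -12 + 24 = 12)
(t*4)*c(2, 6) = (12*4)*(-¼*6 + (¼)*2) = 48*(-3/2 + ½) = 48*(-1) = -48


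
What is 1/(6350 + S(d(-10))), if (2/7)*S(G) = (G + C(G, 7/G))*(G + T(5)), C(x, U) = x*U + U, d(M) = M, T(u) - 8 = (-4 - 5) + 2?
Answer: 20/129331 ≈ 0.00015464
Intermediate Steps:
T(u) = 1 (T(u) = 8 + ((-4 - 5) + 2) = 8 + (-9 + 2) = 8 - 7 = 1)
C(x, U) = U + U*x (C(x, U) = U*x + U = U + U*x)
S(G) = 7*(1 + G)*(G + 7*(1 + G)/G)/2 (S(G) = 7*((G + (7/G)*(1 + G))*(G + 1))/2 = 7*((G + 7*(1 + G)/G)*(1 + G))/2 = 7*((1 + G)*(G + 7*(1 + G)/G))/2 = 7*(1 + G)*(G + 7*(1 + G)/G)/2)
1/(6350 + S(d(-10))) = 1/(6350 + (49 + 28*(-10) + (7/2)*(-10)² + (49/2)/(-10))) = 1/(6350 + (49 - 280 + (7/2)*100 + (49/2)*(-⅒))) = 1/(6350 + (49 - 280 + 350 - 49/20)) = 1/(6350 + 2331/20) = 1/(129331/20) = 20/129331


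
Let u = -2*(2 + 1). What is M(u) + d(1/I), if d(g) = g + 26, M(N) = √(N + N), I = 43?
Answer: 1119/43 + 2*I*√3 ≈ 26.023 + 3.4641*I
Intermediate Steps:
u = -6 (u = -2*3 = -6)
M(N) = √2*√N (M(N) = √(2*N) = √2*√N)
d(g) = 26 + g
M(u) + d(1/I) = √2*√(-6) + (26 + 1/43) = √2*(I*√6) + (26 + 1/43) = 2*I*√3 + 1119/43 = 1119/43 + 2*I*√3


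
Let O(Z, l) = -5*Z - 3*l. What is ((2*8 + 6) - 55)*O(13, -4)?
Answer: 1749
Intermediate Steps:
((2*8 + 6) - 55)*O(13, -4) = ((2*8 + 6) - 55)*(-5*13 - 3*(-4)) = ((16 + 6) - 55)*(-65 + 12) = (22 - 55)*(-53) = -33*(-53) = 1749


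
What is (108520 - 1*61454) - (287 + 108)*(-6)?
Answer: 49436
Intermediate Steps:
(108520 - 1*61454) - (287 + 108)*(-6) = (108520 - 61454) - 395*(-6) = 47066 - 1*(-2370) = 47066 + 2370 = 49436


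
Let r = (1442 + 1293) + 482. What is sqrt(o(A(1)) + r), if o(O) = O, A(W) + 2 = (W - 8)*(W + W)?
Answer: sqrt(3201) ≈ 56.577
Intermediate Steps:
A(W) = -2 + 2*W*(-8 + W) (A(W) = -2 + (W - 8)*(W + W) = -2 + (-8 + W)*(2*W) = -2 + 2*W*(-8 + W))
r = 3217 (r = 2735 + 482 = 3217)
sqrt(o(A(1)) + r) = sqrt((-2 - 16*1 + 2*1**2) + 3217) = sqrt((-2 - 16 + 2*1) + 3217) = sqrt((-2 - 16 + 2) + 3217) = sqrt(-16 + 3217) = sqrt(3201)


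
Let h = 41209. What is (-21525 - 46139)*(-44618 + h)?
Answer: 230666576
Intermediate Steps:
(-21525 - 46139)*(-44618 + h) = (-21525 - 46139)*(-44618 + 41209) = -67664*(-3409) = 230666576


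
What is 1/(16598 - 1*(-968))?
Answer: 1/17566 ≈ 5.6928e-5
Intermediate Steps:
1/(16598 - 1*(-968)) = 1/(16598 + 968) = 1/17566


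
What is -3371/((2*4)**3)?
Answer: -3371/512 ≈ -6.5840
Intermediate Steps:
-3371/((2*4)**3) = -3371/(8**3) = -3371/512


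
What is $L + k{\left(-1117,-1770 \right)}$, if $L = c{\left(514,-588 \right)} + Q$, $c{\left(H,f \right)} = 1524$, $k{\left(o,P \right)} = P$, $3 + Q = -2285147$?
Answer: $-2285396$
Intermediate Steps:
$Q = -2285150$ ($Q = -3 - 2285147 = -2285150$)
$L = -2283626$ ($L = 1524 - 2285150 = -2283626$)
$L + k{\left(-1117,-1770 \right)} = -2283626 - 1770 = -2285396$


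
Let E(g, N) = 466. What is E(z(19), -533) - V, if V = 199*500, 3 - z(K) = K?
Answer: -99034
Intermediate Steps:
z(K) = 3 - K
V = 99500
E(z(19), -533) - V = 466 - 1*99500 = 466 - 99500 = -99034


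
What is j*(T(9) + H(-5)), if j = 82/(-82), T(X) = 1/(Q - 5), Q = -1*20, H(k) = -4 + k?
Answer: 226/25 ≈ 9.0400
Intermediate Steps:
Q = -20
T(X) = -1/25 (T(X) = 1/(-20 - 5) = 1/(-25) = -1/25)
j = -1 (j = 82*(-1/82) = -1)
j*(T(9) + H(-5)) = -(-1/25 + (-4 - 5)) = -(-1/25 - 9) = -1*(-226/25) = 226/25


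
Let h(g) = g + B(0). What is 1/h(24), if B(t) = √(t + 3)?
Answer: 8/191 - √3/573 ≈ 0.038862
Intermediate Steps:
B(t) = √(3 + t)
h(g) = g + √3 (h(g) = g + √(3 + 0) = g + √3)
1/h(24) = 1/(24 + √3)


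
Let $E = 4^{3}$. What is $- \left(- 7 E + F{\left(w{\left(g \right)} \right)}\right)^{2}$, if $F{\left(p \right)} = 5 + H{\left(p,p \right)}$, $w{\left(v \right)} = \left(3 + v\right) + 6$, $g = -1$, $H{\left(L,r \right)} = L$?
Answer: $-189225$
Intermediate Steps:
$E = 64$
$w{\left(v \right)} = 9 + v$
$F{\left(p \right)} = 5 + p$
$- \left(- 7 E + F{\left(w{\left(g \right)} \right)}\right)^{2} = - \left(\left(-7\right) 64 + \left(5 + \left(9 - 1\right)\right)\right)^{2} = - \left(-448 + \left(5 + 8\right)\right)^{2} = - \left(-448 + 13\right)^{2} = - \left(-435\right)^{2} = \left(-1\right) 189225 = -189225$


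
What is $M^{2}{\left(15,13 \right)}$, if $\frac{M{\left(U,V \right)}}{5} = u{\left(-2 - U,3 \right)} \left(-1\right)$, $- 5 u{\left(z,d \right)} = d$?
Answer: $9$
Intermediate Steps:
$u{\left(z,d \right)} = - \frac{d}{5}$
$M{\left(U,V \right)} = 3$ ($M{\left(U,V \right)} = 5 \left(- \frac{1}{5}\right) 3 \left(-1\right) = 5 \left(\left(- \frac{3}{5}\right) \left(-1\right)\right) = 5 \cdot \frac{3}{5} = 3$)
$M^{2}{\left(15,13 \right)} = 3^{2} = 9$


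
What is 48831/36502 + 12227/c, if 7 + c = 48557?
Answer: 704263751/443043025 ≈ 1.5896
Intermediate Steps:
c = 48550 (c = -7 + 48557 = 48550)
48831/36502 + 12227/c = 48831/36502 + 12227/48550 = 704263751/443043025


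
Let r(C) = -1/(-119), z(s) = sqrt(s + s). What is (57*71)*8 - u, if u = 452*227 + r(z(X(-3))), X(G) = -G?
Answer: -8357133/119 ≈ -70228.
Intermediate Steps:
z(s) = sqrt(2)*sqrt(s) (z(s) = sqrt(2*s) = sqrt(2)*sqrt(s))
r(C) = 1/119 (r(C) = -1*(-1/119) = 1/119)
u = 12209877/119 (u = 452*227 + 1/119 = 102604 + 1/119 = 12209877/119 ≈ 1.0260e+5)
(57*71)*8 - u = (57*71)*8 - 1*12209877/119 = 4047*8 - 12209877/119 = 32376 - 12209877/119 = -8357133/119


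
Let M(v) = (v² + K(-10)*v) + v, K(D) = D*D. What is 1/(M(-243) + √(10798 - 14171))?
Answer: -I/(√3373 - 34506*I) ≈ 2.898e-5 - 4.8777e-8*I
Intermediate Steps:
K(D) = D²
M(v) = v² + 101*v (M(v) = (v² + (-10)²*v) + v = (v² + 100*v) + v = v² + 101*v)
1/(M(-243) + √(10798 - 14171)) = 1/(-243*(101 - 243) + √(10798 - 14171)) = 1/(-243*(-142) + √(-3373)) = 1/(34506 + I*√3373)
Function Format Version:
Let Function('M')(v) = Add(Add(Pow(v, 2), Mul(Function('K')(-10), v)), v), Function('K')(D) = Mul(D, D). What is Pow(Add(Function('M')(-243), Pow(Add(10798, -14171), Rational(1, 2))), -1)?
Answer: Mul(-1, I, Pow(Add(Pow(3373, Rational(1, 2)), Mul(-34506, I)), -1)) ≈ Add(2.8980e-5, Mul(-4.8777e-8, I))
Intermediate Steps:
Function('K')(D) = Pow(D, 2)
Function('M')(v) = Add(Pow(v, 2), Mul(101, v)) (Function('M')(v) = Add(Add(Pow(v, 2), Mul(Pow(-10, 2), v)), v) = Add(Add(Pow(v, 2), Mul(100, v)), v) = Add(Pow(v, 2), Mul(101, v)))
Pow(Add(Function('M')(-243), Pow(Add(10798, -14171), Rational(1, 2))), -1) = Pow(Add(Mul(-243, Add(101, -243)), Pow(Add(10798, -14171), Rational(1, 2))), -1) = Pow(Add(Mul(-243, -142), Pow(-3373, Rational(1, 2))), -1) = Pow(Add(34506, Mul(I, Pow(3373, Rational(1, 2)))), -1)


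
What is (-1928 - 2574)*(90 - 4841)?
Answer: 21389002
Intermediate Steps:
(-1928 - 2574)*(90 - 4841) = -4502*(-4751) = 21389002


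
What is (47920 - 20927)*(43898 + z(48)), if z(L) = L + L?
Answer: 1187530042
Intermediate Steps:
z(L) = 2*L
(47920 - 20927)*(43898 + z(48)) = (47920 - 20927)*(43898 + 2*48) = 26993*(43898 + 96) = 26993*43994 = 1187530042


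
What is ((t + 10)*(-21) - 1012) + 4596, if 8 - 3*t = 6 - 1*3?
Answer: 3339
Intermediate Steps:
t = 5/3 (t = 8/3 - (6 - 1*3)/3 = 8/3 - (6 - 3)/3 = 8/3 - 1/3*3 = 8/3 - 1 = 5/3 ≈ 1.6667)
((t + 10)*(-21) - 1012) + 4596 = ((5/3 + 10)*(-21) - 1012) + 4596 = ((35/3)*(-21) - 1012) + 4596 = (-245 - 1012) + 4596 = -1257 + 4596 = 3339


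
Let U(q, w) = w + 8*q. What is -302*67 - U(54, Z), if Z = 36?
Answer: -20702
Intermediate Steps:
-302*67 - U(54, Z) = -302*67 - (36 + 8*54) = -20234 - (36 + 432) = -20234 - 1*468 = -20234 - 468 = -20702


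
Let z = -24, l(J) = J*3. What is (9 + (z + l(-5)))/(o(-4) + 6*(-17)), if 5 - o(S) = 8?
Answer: 2/7 ≈ 0.28571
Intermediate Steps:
l(J) = 3*J
o(S) = -3 (o(S) = 5 - 1*8 = 5 - 8 = -3)
(9 + (z + l(-5)))/(o(-4) + 6*(-17)) = (9 + (-24 + 3*(-5)))/(-3 + 6*(-17)) = (9 + (-24 - 15))/(-3 - 102) = (9 - 39)/(-105) = -1/105*(-30) = 2/7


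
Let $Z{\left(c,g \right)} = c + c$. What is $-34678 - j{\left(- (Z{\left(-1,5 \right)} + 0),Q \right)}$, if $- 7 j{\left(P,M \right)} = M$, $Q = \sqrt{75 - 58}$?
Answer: $-34678 + \frac{\sqrt{17}}{7} \approx -34677.0$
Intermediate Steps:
$Z{\left(c,g \right)} = 2 c$
$Q = \sqrt{17} \approx 4.1231$
$j{\left(P,M \right)} = - \frac{M}{7}$
$-34678 - j{\left(- (Z{\left(-1,5 \right)} + 0),Q \right)} = -34678 - - \frac{\sqrt{17}}{7} = -34678 + \frac{\sqrt{17}}{7}$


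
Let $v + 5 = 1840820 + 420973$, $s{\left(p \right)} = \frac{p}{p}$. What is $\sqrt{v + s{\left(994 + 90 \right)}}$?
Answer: $\sqrt{2261789} \approx 1503.9$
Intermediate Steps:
$s{\left(p \right)} = 1$
$v = 2261788$ ($v = -5 + \left(1840820 + 420973\right) = -5 + 2261793 = 2261788$)
$\sqrt{v + s{\left(994 + 90 \right)}} = \sqrt{2261788 + 1} = \sqrt{2261789}$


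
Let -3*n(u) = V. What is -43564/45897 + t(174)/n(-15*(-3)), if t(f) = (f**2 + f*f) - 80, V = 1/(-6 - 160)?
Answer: 1382190681668/45897 ≈ 3.0115e+7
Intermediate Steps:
V = -1/166 (V = 1/(-166) = -1/166 ≈ -0.0060241)
t(f) = -80 + 2*f**2 (t(f) = (f**2 + f**2) - 80 = 2*f**2 - 80 = -80 + 2*f**2)
n(u) = 1/498 (n(u) = -1/3*(-1/166) = 1/498)
-43564/45897 + t(174)/n(-15*(-3)) = -43564/45897 + (-80 + 2*174**2)/(1/498) = -43564*1/45897 + (-80 + 2*30276)*498 = -43564/45897 + (-80 + 60552)*498 = -43564/45897 + 60472*498 = -43564/45897 + 30115056 = 1382190681668/45897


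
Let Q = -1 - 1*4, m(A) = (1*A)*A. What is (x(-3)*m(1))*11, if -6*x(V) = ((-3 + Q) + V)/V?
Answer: -121/18 ≈ -6.7222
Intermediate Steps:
m(A) = A² (m(A) = A*A = A²)
Q = -5 (Q = -1 - 4 = -5)
x(V) = -(-8 + V)/(6*V) (x(V) = -((-3 - 5) + V)/(6*V) = -(-8 + V)/(6*V))
(x(-3)*m(1))*11 = (((⅙)*(8 - 1*(-3))/(-3))*1²)*11 = (((⅙)*(-⅓)*(8 + 3))*1)*11 = (((⅙)*(-⅓)*11)*1)*11 = -11/18*1*11 = -11/18*11 = -121/18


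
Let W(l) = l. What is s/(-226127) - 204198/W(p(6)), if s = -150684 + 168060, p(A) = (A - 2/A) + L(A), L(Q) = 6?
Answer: -138524651598/7914445 ≈ -17503.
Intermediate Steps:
p(A) = 6 + A - 2/A (p(A) = (A - 2/A) + 6 = 6 + A - 2/A)
s = 17376
s/(-226127) - 204198/W(p(6)) = 17376/(-226127) - 204198/(6 + 6 - 2/6) = 17376*(-1/226127) - 204198/(6 + 6 - 2*⅙) = -17376/226127 - 204198/(6 + 6 - ⅓) = -17376/226127 - 204198/35/3 = -17376/226127 - 204198*3/35 = -17376/226127 - 612594/35 = -138524651598/7914445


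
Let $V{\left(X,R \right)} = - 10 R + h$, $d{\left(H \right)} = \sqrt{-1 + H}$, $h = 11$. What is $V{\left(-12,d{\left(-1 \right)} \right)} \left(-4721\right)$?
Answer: $-51931 + 47210 i \sqrt{2} \approx -51931.0 + 66765.0 i$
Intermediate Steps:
$V{\left(X,R \right)} = 11 - 10 R$ ($V{\left(X,R \right)} = - 10 R + 11 = 11 - 10 R$)
$V{\left(-12,d{\left(-1 \right)} \right)} \left(-4721\right) = \left(11 - 10 \sqrt{-1 - 1}\right) \left(-4721\right) = \left(11 - 10 \sqrt{-2}\right) \left(-4721\right) = \left(11 - 10 i \sqrt{2}\right) \left(-4721\right) = -51931 + 47210 i \sqrt{2}$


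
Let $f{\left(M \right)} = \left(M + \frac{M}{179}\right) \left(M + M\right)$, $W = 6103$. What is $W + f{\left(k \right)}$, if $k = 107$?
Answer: $\frac{5214077}{179} \approx 29129.0$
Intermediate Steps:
$f{\left(M \right)} = \frac{360 M^{2}}{179}$ ($f{\left(M \right)} = \left(M + M \frac{1}{179}\right) 2 M = \left(M + \frac{M}{179}\right) 2 M = \frac{180 M}{179} \cdot 2 M = \frac{360 M^{2}}{179}$)
$W + f{\left(k \right)} = 6103 + \frac{360 \cdot 107^{2}}{179} = 6103 + \frac{360}{179} \cdot 11449 = 6103 + \frac{4121640}{179} = \frac{5214077}{179}$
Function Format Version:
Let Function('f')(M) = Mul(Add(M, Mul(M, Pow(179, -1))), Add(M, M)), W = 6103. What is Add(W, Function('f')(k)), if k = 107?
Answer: Rational(5214077, 179) ≈ 29129.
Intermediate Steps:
Function('f')(M) = Mul(Rational(360, 179), Pow(M, 2)) (Function('f')(M) = Mul(Add(M, Mul(M, Rational(1, 179))), Mul(2, M)) = Mul(Add(M, Mul(Rational(1, 179), M)), Mul(2, M)) = Mul(Mul(Rational(180, 179), M), Mul(2, M)) = Mul(Rational(360, 179), Pow(M, 2)))
Add(W, Function('f')(k)) = Add(6103, Mul(Rational(360, 179), Pow(107, 2))) = Add(6103, Mul(Rational(360, 179), 11449)) = Add(6103, Rational(4121640, 179)) = Rational(5214077, 179)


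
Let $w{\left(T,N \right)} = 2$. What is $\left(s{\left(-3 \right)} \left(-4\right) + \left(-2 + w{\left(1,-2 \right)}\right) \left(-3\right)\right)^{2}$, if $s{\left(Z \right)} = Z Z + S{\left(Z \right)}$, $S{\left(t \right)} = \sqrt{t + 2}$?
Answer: $1280 + 288 i \approx 1280.0 + 288.0 i$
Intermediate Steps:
$S{\left(t \right)} = \sqrt{2 + t}$
$s{\left(Z \right)} = Z^{2} + \sqrt{2 + Z}$ ($s{\left(Z \right)} = Z Z + \sqrt{2 + Z} = Z^{2} + \sqrt{2 + Z}$)
$\left(s{\left(-3 \right)} \left(-4\right) + \left(-2 + w{\left(1,-2 \right)}\right) \left(-3\right)\right)^{2} = \left(\left(\left(-3\right)^{2} + \sqrt{2 - 3}\right) \left(-4\right) + \left(-2 + 2\right) \left(-3\right)\right)^{2} = \left(\left(9 + \sqrt{-1}\right) \left(-4\right) + 0 \left(-3\right)\right)^{2} = \left(\left(9 + i\right) \left(-4\right) + 0\right)^{2} = \left(\left(-36 - 4 i\right) + 0\right)^{2} = \left(-36 - 4 i\right)^{2}$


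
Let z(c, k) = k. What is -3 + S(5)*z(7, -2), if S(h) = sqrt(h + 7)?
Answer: -3 - 4*sqrt(3) ≈ -9.9282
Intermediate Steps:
S(h) = sqrt(7 + h)
-3 + S(5)*z(7, -2) = -3 + sqrt(7 + 5)*(-2) = -3 + sqrt(12)*(-2) = -3 + (2*sqrt(3))*(-2) = -3 - 4*sqrt(3)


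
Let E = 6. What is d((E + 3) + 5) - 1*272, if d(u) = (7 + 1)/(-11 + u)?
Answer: -808/3 ≈ -269.33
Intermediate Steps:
d(u) = 8/(-11 + u)
d((E + 3) + 5) - 1*272 = 8/(-11 + ((6 + 3) + 5)) - 1*272 = 8/(-11 + (9 + 5)) - 272 = 8/(-11 + 14) - 272 = 8/3 - 272 = -808/3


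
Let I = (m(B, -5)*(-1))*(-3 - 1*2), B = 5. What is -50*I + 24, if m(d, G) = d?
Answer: -1226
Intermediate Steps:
I = 25 (I = (5*(-1))*(-3 - 1*2) = -5*(-3 - 2) = -5*(-5) = 25)
-50*I + 24 = -50*25 + 24 = -1250 + 24 = -1226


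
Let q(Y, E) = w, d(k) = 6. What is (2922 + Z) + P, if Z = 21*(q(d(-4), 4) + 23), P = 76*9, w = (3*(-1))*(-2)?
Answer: 4215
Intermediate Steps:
w = 6 (w = -3*(-2) = 6)
q(Y, E) = 6
P = 684
Z = 609 (Z = 21*(6 + 23) = 21*29 = 609)
(2922 + Z) + P = (2922 + 609) + 684 = 3531 + 684 = 4215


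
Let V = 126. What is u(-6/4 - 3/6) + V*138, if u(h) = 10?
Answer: 17398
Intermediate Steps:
u(-6/4 - 3/6) + V*138 = 10 + 126*138 = 10 + 17388 = 17398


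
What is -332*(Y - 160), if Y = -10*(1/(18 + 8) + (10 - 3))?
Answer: 994340/13 ≈ 76488.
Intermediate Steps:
Y = -915/13 (Y = -10*(1/26 + 7) = -10*183/26 = -915/13 ≈ -70.385)
-332*(Y - 160) = -332*(-915/13 - 160) = -332*(-2995/13) = 994340/13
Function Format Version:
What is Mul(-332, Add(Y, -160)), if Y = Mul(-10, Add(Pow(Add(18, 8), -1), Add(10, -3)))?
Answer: Rational(994340, 13) ≈ 76488.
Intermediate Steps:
Y = Rational(-915, 13) (Y = Mul(-10, Add(Pow(26, -1), 7)) = Mul(-10, Add(Rational(1, 26), 7)) = Mul(-10, Rational(183, 26)) = Rational(-915, 13) ≈ -70.385)
Mul(-332, Add(Y, -160)) = Mul(-332, Add(Rational(-915, 13), -160)) = Mul(-332, Rational(-2995, 13)) = Rational(994340, 13)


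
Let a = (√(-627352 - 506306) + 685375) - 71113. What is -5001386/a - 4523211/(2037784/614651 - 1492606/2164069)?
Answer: (-18049608999637634727*√125962 + 3695747108319435360741898*I)/(10477420237770*(√125962 - 204754*I)) ≈ -1.7227e+6 + 0.014113*I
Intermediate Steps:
a = 614262 + 3*I*√125962 (a = (√(-1133658) + 685375) - 71113 = (3*I*√125962 + 685375) - 71113 = (685375 + 3*I*√125962) - 71113 = 614262 + 3*I*√125962 ≈ 6.1426e+5 + 1064.7*I)
-5001386/a - 4523211/(2037784/614651 - 1492606/2164069) = -5001386/(614262 + 3*I*√125962) - 4523211/(2037784/614651 - 1492606/2164069) = -5001386/(614262 + 3*I*√125962) - 4523211/3492473412590/1330147174919 = -5001386/(614262 + 3*I*√125962) - 4523211*1330147174919/3492473412590 = -5001386/(614262 + 3*I*√125962) - 6016536333212544909/3492473412590 = -6016536333212544909/3492473412590 - 5001386/(614262 + 3*I*√125962)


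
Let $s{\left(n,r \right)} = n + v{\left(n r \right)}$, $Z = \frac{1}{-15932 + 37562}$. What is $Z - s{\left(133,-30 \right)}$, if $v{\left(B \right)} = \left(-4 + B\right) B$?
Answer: $- \frac{344699854589}{21630} \approx -1.5936 \cdot 10^{7}$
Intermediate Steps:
$v{\left(B \right)} = B \left(-4 + B\right)$
$Z = \frac{1}{21630} \approx 4.6232 \cdot 10^{-5}$
$s{\left(n,r \right)} = n + n r \left(-4 + n r\right)$
$Z - s{\left(133,-30 \right)} = \frac{1}{21630} - 133 \left(1 - 30 \left(-4 + 133 \left(-30\right)\right)\right) = \frac{1}{21630} - 133 \left(1 - 30 \left(-4 - 3990\right)\right) = \frac{1}{21630} - 133 \left(1 - -119820\right) = \frac{1}{21630} - 133 \left(1 + 119820\right) = \frac{1}{21630} - 133 \cdot 119821 = \frac{1}{21630} - 15936193 = - \frac{344699854589}{21630}$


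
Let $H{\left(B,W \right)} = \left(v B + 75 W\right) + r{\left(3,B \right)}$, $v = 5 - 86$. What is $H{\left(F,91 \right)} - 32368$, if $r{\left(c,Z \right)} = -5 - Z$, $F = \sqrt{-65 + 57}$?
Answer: $-25548 - 164 i \sqrt{2} \approx -25548.0 - 231.93 i$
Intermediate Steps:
$v = -81$ ($v = 5 - 86 = -81$)
$F = 2 i \sqrt{2}$ ($F = \sqrt{-8} = 2 i \sqrt{2} \approx 2.8284 i$)
$H{\left(B,W \right)} = -5 - 82 B + 75 W$ ($H{\left(B,W \right)} = \left(- 81 B + 75 W\right) - \left(5 + B\right) = -5 - 82 B + 75 W$)
$H{\left(F,91 \right)} - 32368 = \left(-5 - 82 \cdot 2 i \sqrt{2} + 75 \cdot 91\right) - 32368 = \left(-5 - 164 i \sqrt{2} + 6825\right) - 32368 = \left(6820 - 164 i \sqrt{2}\right) - 32368 = -25548 - 164 i \sqrt{2}$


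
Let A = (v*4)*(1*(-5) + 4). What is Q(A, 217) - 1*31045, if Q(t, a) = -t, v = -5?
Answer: -31065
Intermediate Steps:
A = 20 (A = (-5*4)*(1*(-5) + 4) = -20*(-5 + 4) = -20*(-1) = 20)
Q(A, 217) - 1*31045 = -1*20 - 1*31045 = -20 - 31045 = -31065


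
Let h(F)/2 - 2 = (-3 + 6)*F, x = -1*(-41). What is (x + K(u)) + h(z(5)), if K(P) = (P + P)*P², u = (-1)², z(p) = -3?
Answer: 29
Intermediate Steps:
x = 41
h(F) = 4 + 6*F (h(F) = 4 + 2*((-3 + 6)*F) = 4 + 2*(3*F) = 4 + 6*F)
u = 1
K(P) = 2*P³ (K(P) = (2*P)*P² = 2*P³)
(x + K(u)) + h(z(5)) = (41 + 2*1³) + (4 + 6*(-3)) = (41 + 2*1) + (4 - 18) = (41 + 2) - 14 = 43 - 14 = 29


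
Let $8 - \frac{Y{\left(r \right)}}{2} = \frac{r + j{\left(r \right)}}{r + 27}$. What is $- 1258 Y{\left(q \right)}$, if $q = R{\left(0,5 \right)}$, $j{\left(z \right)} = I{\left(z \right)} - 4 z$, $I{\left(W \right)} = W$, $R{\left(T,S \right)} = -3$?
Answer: $-19499$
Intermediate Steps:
$j{\left(z \right)} = - 3 z$ ($j{\left(z \right)} = z - 4 z = - 3 z$)
$q = -3$
$Y{\left(r \right)} = 16 + \frac{4 r}{27 + r}$ ($Y{\left(r \right)} = 16 - 2 \frac{r - 3 r}{r + 27} = 16 - 2 \frac{\left(-2\right) r}{27 + r} = 16 - 2 \left(- \frac{2 r}{27 + r}\right) = 16 + \frac{4 r}{27 + r}$)
$- 1258 Y{\left(q \right)} = - 1258 \frac{4 \left(108 + 5 \left(-3\right)\right)}{27 - 3} = - 1258 \frac{4 \left(108 - 15\right)}{24} = - 1258 \cdot 4 \cdot \frac{1}{24} \cdot 93 = \left(-1258\right) \frac{31}{2} = -19499$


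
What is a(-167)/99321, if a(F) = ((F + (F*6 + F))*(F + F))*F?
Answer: -74519408/99321 ≈ -750.29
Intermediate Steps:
a(F) = 16*F³ (a(F) = ((F + (6*F + F))*(2*F))*F = ((F + 7*F)*(2*F))*F = ((8*F)*(2*F))*F = (16*F²)*F = 16*F³)
a(-167)/99321 = (16*(-167)³)/99321 = (16*(-4657463))*(1/99321) = -74519408*1/99321 = -74519408/99321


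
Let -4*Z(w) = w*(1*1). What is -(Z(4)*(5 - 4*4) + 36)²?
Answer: -2209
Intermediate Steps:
Z(w) = -w/4 (Z(w) = -w*1*1/4 = -w/4)
-(Z(4)*(5 - 4*4) + 36)² = -((-¼*4)*(5 - 4*4) + 36)² = -(-(5 - 16) + 36)² = -(-1*(-11) + 36)² = -(11 + 36)² = -1*47² = -1*2209 = -2209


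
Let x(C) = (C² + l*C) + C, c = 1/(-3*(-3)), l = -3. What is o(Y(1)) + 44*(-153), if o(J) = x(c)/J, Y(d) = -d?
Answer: -545275/81 ≈ -6731.8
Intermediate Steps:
c = ⅑ (c = 1/9 = ⅑ ≈ 0.11111)
x(C) = C² - 2*C (x(C) = (C² - 3*C) + C = C² - 2*C)
o(J) = -17/(81*J) (o(J) = ((-2 + ⅑)/9)/J = ((⅑)*(-17/9))/J = -17/(81*J))
o(Y(1)) + 44*(-153) = -17/(81*((-1*1))) + 44*(-153) = -17/81/(-1) - 6732 = -17/81*(-1) - 6732 = 17/81 - 6732 = -545275/81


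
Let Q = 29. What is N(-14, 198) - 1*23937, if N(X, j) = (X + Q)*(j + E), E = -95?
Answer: -22392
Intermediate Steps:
N(X, j) = (-95 + j)*(29 + X) (N(X, j) = (X + 29)*(j - 95) = (29 + X)*(-95 + j) = (-95 + j)*(29 + X))
N(-14, 198) - 1*23937 = (-2755 - 95*(-14) + 29*198 - 14*198) - 1*23937 = (-2755 + 1330 + 5742 - 2772) - 23937 = 1545 - 23937 = -22392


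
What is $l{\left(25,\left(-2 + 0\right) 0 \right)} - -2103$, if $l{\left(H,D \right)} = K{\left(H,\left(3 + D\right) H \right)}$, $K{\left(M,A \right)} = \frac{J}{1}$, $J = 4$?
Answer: $2107$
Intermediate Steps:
$K{\left(M,A \right)} = 4$ ($K{\left(M,A \right)} = \frac{4}{1} = 4 \cdot 1 = 4$)
$l{\left(H,D \right)} = 4$
$l{\left(25,\left(-2 + 0\right) 0 \right)} - -2103 = 4 - -2103 = 4 + 2103 = 2107$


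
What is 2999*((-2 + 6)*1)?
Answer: 11996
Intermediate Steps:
2999*((-2 + 6)*1) = 2999*(4*1) = 2999*4 = 11996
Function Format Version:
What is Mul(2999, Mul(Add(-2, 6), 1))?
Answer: 11996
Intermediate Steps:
Mul(2999, Mul(Add(-2, 6), 1)) = Mul(2999, Mul(4, 1)) = Mul(2999, 4) = 11996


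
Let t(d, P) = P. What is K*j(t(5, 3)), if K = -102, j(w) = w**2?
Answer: -918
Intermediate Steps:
K*j(t(5, 3)) = -102*3**2 = -102*9 = -918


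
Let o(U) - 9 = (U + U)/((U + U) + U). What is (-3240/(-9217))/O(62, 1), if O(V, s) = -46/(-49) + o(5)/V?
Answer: 29529360/91958009 ≈ 0.32112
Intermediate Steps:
o(U) = 29/3 (o(U) = 9 + (U + U)/((U + U) + U) = 9 + (2*U)/(2*U + U) = 9 + (2*U)/((3*U)) = 9 + (2*U)*(1/(3*U)) = 9 + ⅔ = 29/3)
O(V, s) = 46/49 + 29/(3*V) (O(V, s) = -46/(-49) + 29/(3*V) = -46*(-1/49) + 29/(3*V) = 46/49 + 29/(3*V))
(-3240/(-9217))/O(62, 1) = (-3240/(-9217))/(((1/147)*(1421 + 138*62)/62)) = (-3240*(-1/9217))/(((1/147)*(1/62)*(1421 + 8556))) = 3240/(9217*(((1/147)*(1/62)*9977))) = 3240/(9217*(9977/9114)) = (3240/9217)*(9114/9977) = 29529360/91958009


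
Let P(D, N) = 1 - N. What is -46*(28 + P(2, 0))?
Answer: -1334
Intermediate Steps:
-46*(28 + P(2, 0)) = -46*(28 + (1 - 1*0)) = -46*(28 + (1 + 0)) = -46*(28 + 1) = -46*29 = -1334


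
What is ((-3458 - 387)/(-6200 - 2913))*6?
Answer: 23070/9113 ≈ 2.5315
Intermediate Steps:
((-3458 - 387)/(-6200 - 2913))*6 = -3845/(-9113)*6 = -3845*(-1/9113)*6 = (3845/9113)*6 = 23070/9113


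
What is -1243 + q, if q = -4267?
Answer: -5510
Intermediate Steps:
-1243 + q = -1243 - 4267 = -5510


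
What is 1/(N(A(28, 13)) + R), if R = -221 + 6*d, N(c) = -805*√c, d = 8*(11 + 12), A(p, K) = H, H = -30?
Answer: 883/20220439 + 805*I*√30/20220439 ≈ 4.3669e-5 + 0.00021805*I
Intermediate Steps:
A(p, K) = -30
d = 184 (d = 8*23 = 184)
R = 883 (R = -221 + 6*184 = -221 + 1104 = 883)
1/(N(A(28, 13)) + R) = 1/(-805*I*√30 + 883) = 1/(883 - 805*I*√30)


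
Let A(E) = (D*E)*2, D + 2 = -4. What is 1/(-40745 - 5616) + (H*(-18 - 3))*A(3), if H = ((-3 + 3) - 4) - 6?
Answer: -350489161/46361 ≈ -7560.0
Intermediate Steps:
D = -6 (D = -2 - 4 = -6)
H = -10 (H = (0 - 4) - 6 = -4 - 6 = -10)
A(E) = -12*E (A(E) = -6*E*2 = -12*E)
1/(-40745 - 5616) + (H*(-18 - 3))*A(3) = 1/(-40745 - 5616) + (-10*(-18 - 3))*(-12*3) = 1/(-46361) - 10*(-21)*(-36) = -1/46361 + 210*(-36) = -1/46361 - 7560 = -350489161/46361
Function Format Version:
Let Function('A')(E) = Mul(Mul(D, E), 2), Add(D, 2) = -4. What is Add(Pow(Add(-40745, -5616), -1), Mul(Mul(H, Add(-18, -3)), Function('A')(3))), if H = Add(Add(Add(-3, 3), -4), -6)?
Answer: Rational(-350489161, 46361) ≈ -7560.0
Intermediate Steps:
D = -6 (D = Add(-2, -4) = -6)
H = -10 (H = Add(Add(0, -4), -6) = Add(-4, -6) = -10)
Function('A')(E) = Mul(-12, E) (Function('A')(E) = Mul(Mul(-6, E), 2) = Mul(-12, E))
Add(Pow(Add(-40745, -5616), -1), Mul(Mul(H, Add(-18, -3)), Function('A')(3))) = Add(Pow(Add(-40745, -5616), -1), Mul(Mul(-10, Add(-18, -3)), Mul(-12, 3))) = Add(Pow(-46361, -1), Mul(Mul(-10, -21), -36)) = Add(Rational(-1, 46361), Mul(210, -36)) = Add(Rational(-1, 46361), -7560) = Rational(-350489161, 46361)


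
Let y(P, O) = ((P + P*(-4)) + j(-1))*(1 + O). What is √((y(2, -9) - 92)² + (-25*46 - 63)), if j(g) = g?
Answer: √83 ≈ 9.1104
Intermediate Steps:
y(P, O) = (1 + O)*(-1 - 3*P) (y(P, O) = ((P + P*(-4)) - 1)*(1 + O) = ((P - 4*P) - 1)*(1 + O) = (-3*P - 1)*(1 + O) = (-1 - 3*P)*(1 + O) = (1 + O)*(-1 - 3*P))
√((y(2, -9) - 92)² + (-25*46 - 63)) = √(((-1 - 1*(-9) - 3*2 - 3*(-9)*2) - 92)² + (-25*46 - 63)) = √(((-1 + 9 - 6 + 54) - 92)² + (-1150 - 63)) = √((56 - 92)² - 1213) = √((-36)² - 1213) = √(1296 - 1213) = √83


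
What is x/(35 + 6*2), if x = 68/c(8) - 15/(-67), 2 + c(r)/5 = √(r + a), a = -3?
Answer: 9187/15745 + 68*√5/235 ≈ 1.2305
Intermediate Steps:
c(r) = -10 + 5*√(-3 + r) (c(r) = -10 + 5*√(r - 3) = -10 + 5*√(-3 + r))
x = 15/67 + 68/(-10 + 5*√5) (x = 68/(-10 + 5*√(-3 + 8)) - 15/(-67) = 68/(-10 + 5*√5) - 15*(-1/67) = 68/(-10 + 5*√5) + 15/67 = 15/67 + 68/(-10 + 5*√5) ≈ 57.834)
x/(35 + 6*2) = (9187/335 + 68*√5/5)/(35 + 6*2) = (9187/335 + 68*√5/5)/(35 + 12) = (9187/335 + 68*√5/5)/47 = 9187/15745 + 68*√5/235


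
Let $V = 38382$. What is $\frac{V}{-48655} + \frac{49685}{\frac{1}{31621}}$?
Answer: $\frac{76441353988793}{48655} \approx 1.5711 \cdot 10^{9}$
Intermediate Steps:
$\frac{V}{-48655} + \frac{49685}{\frac{1}{31621}} = \frac{38382}{-48655} + \frac{49685}{\frac{1}{31621}} = 38382 \left(- \frac{1}{48655}\right) + 49685 \frac{1}{\frac{1}{31621}} = - \frac{38382}{48655} + 49685 \cdot 31621 = - \frac{38382}{48655} + 1571089385 = \frac{76441353988793}{48655}$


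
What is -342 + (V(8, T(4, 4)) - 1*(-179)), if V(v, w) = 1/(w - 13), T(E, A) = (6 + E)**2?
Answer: -14180/87 ≈ -162.99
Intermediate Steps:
V(v, w) = 1/(-13 + w)
-342 + (V(8, T(4, 4)) - 1*(-179)) = -342 + (1/(-13 + (6 + 4)**2) - 1*(-179)) = -342 + (1/(-13 + 10**2) + 179) = -342 + (1/(-13 + 100) + 179) = -342 + (1/87 + 179) = -342 + 15574/87 = -14180/87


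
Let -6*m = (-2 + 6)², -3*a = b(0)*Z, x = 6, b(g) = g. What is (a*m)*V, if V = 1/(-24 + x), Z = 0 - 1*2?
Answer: 0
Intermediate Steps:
Z = -2 (Z = 0 - 2 = -2)
a = 0 (a = -0*(-2) = -⅓*0 = 0)
V = -1/18 (V = 1/(-24 + 6) = 1/(-18) = -1/18 ≈ -0.055556)
m = -8/3 (m = -(-2 + 6)²/6 = -⅙*4² = -⅙*16 = -8/3 ≈ -2.6667)
(a*m)*V = (0*(-8/3))*(-1/18) = 0*(-1/18) = 0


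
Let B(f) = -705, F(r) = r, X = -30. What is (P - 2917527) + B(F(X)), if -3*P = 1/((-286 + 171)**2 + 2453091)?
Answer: -21591846819937/7398948 ≈ -2.9182e+6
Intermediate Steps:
P = -1/7398948 (P = -1/(3*((-286 + 171)**2 + 2453091)) = -1/(3*((-115)**2 + 2453091)) = -1/(3*(13225 + 2453091)) = -1/3/2466316 = -1/3*1/2466316 = -1/7398948 ≈ -1.3515e-7)
(P - 2917527) + B(F(X)) = (-1/7398948 - 2917527) - 705 = -21586630561597/7398948 - 705 = -21591846819937/7398948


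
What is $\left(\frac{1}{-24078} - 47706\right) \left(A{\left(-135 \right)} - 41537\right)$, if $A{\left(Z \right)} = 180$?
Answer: $\frac{47505341258633}{24078} \approx 1.973 \cdot 10^{9}$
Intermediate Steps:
$\left(\frac{1}{-24078} - 47706\right) \left(A{\left(-135 \right)} - 41537\right) = \left(\frac{1}{-24078} - 47706\right) \left(180 - 41537\right) = \left(- \frac{1}{24078} - 47706\right) \left(-41357\right) = \left(- \frac{1148665069}{24078}\right) \left(-41357\right) = \frac{47505341258633}{24078}$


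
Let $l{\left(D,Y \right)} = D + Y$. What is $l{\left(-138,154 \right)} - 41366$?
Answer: $-41350$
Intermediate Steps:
$l{\left(-138,154 \right)} - 41366 = \left(-138 + 154\right) - 41366 = 16 - 41366 = -41350$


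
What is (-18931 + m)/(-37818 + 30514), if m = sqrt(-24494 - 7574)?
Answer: 1721/664 - I*sqrt(8017)/3652 ≈ 2.5919 - 0.024517*I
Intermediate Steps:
m = 2*I*sqrt(8017) (m = sqrt(-32068) = 2*I*sqrt(8017) ≈ 179.08*I)
(-18931 + m)/(-37818 + 30514) = (-18931 + 2*I*sqrt(8017))/(-37818 + 30514) = (-18931 + 2*I*sqrt(8017))/(-7304) = (-18931 + 2*I*sqrt(8017))*(-1/7304) = 1721/664 - I*sqrt(8017)/3652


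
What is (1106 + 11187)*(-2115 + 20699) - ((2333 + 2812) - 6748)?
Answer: 228454715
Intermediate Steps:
(1106 + 11187)*(-2115 + 20699) - ((2333 + 2812) - 6748) = 12293*18584 - (5145 - 6748) = 228453112 - 1*(-1603) = 228453112 + 1603 = 228454715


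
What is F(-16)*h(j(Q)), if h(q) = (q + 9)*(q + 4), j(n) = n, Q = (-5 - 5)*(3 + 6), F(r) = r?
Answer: -111456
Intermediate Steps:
Q = -90 (Q = -10*9 = -90)
h(q) = (4 + q)*(9 + q) (h(q) = (9 + q)*(4 + q) = (4 + q)*(9 + q))
F(-16)*h(j(Q)) = -16*(36 + (-90)² + 13*(-90)) = -16*(36 + 8100 - 1170) = -16*6966 = -111456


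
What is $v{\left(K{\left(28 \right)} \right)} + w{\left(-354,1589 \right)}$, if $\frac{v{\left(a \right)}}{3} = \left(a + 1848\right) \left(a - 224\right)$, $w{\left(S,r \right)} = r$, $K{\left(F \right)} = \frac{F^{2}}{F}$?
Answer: $-1101499$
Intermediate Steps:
$K{\left(F \right)} = F$
$v{\left(a \right)} = 3 \left(-224 + a\right) \left(1848 + a\right)$ ($v{\left(a \right)} = 3 \left(a + 1848\right) \left(a - 224\right) = 3 \left(1848 + a\right) \left(-224 + a\right) = 3 \left(-224 + a\right) \left(1848 + a\right)$)
$v{\left(K{\left(28 \right)} \right)} + w{\left(-354,1589 \right)} = \left(-1241856 + 3 \cdot 28^{2} + 4872 \cdot 28\right) + 1589 = \left(-1241856 + 3 \cdot 784 + 136416\right) + 1589 = \left(-1241856 + 2352 + 136416\right) + 1589 = -1103088 + 1589 = -1101499$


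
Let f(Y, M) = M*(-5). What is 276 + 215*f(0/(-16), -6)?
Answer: 6726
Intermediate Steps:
f(Y, M) = -5*M
276 + 215*f(0/(-16), -6) = 276 + 215*(-5*(-6)) = 276 + 215*30 = 276 + 6450 = 6726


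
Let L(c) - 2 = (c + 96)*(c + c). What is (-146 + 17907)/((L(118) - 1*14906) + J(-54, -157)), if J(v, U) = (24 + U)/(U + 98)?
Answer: 1047899/2100533 ≈ 0.49887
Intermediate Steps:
J(v, U) = (24 + U)/(98 + U)
L(c) = 2 + 2*c*(96 + c) (L(c) = 2 + (c + 96)*(c + c) = 2 + (96 + c)*(2*c) = 2 + 2*c*(96 + c))
(-146 + 17907)/((L(118) - 1*14906) + J(-54, -157)) = (-146 + 17907)/(((2 + 2*118² + 192*118) - 1*14906) + (24 - 157)/(98 - 157)) = 17761/(((2 + 2*13924 + 22656) - 14906) - 133/(-59)) = 17761/(((2 + 27848 + 22656) - 14906) - 1/59*(-133)) = 17761/((50506 - 14906) + 133/59) = 17761/(35600 + 133/59) = 17761/(2100533/59) = 17761*(59/2100533) = 1047899/2100533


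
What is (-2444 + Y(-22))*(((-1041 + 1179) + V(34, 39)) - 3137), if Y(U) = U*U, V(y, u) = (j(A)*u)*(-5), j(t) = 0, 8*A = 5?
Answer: 5878040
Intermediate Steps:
A = 5/8 (A = (1/8)*5 = 5/8 ≈ 0.62500)
V(y, u) = 0 (V(y, u) = (0*u)*(-5) = 0*(-5) = 0)
Y(U) = U**2
(-2444 + Y(-22))*(((-1041 + 1179) + V(34, 39)) - 3137) = (-2444 + (-22)**2)*(((-1041 + 1179) + 0) - 3137) = (-2444 + 484)*((138 + 0) - 3137) = -1960*(138 - 3137) = -1960*(-2999) = 5878040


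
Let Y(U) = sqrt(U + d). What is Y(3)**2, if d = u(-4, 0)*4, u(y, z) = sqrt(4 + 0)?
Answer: 11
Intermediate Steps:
u(y, z) = 2 (u(y, z) = sqrt(4) = 2)
d = 8 (d = 2*4 = 8)
Y(U) = sqrt(8 + U) (Y(U) = sqrt(U + 8) = sqrt(8 + U))
Y(3)**2 = (sqrt(8 + 3))**2 = (sqrt(11))**2 = 11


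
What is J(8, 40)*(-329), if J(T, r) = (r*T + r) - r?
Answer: -105280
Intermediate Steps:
J(T, r) = T*r (J(T, r) = (T*r + r) - r = (r + T*r) - r = T*r)
J(8, 40)*(-329) = (8*40)*(-329) = 320*(-329) = -105280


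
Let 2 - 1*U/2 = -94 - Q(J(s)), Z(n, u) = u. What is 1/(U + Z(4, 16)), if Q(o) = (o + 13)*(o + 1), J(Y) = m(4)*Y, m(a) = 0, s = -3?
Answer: 1/234 ≈ 0.0042735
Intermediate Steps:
J(Y) = 0 (J(Y) = 0*Y = 0)
Q(o) = (1 + o)*(13 + o) (Q(o) = (13 + o)*(1 + o) = (1 + o)*(13 + o))
U = 218 (U = 4 - 2*(-94 - (13 + 0**2 + 14*0)) = 4 - 2*(-94 - (13 + 0 + 0)) = 4 - 2*(-94 - 1*13) = 4 - 2*(-94 - 13) = 4 - 2*(-107) = 4 + 214 = 218)
1/(U + Z(4, 16)) = 1/(218 + 16) = 1/234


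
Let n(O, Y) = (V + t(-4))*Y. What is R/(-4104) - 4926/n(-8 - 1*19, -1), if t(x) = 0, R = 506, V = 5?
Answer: 10106887/10260 ≈ 985.08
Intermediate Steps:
n(O, Y) = 5*Y (n(O, Y) = (5 + 0)*Y = 5*Y)
R/(-4104) - 4926/n(-8 - 1*19, -1) = 506/(-4104) - 4926/(5*(-1)) = 506*(-1/4104) - 4926/(-5) = -253/2052 - 4926*(-⅕) = -253/2052 + 4926/5 = 10106887/10260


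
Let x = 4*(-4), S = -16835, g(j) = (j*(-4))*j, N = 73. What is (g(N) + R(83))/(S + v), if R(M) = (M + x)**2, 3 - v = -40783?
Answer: -16827/23951 ≈ -0.70256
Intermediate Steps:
g(j) = -4*j**2 (g(j) = (-4*j)*j = -4*j**2)
v = 40786 (v = 3 - 1*(-40783) = 3 + 40783 = 40786)
x = -16
R(M) = (-16 + M)**2 (R(M) = (M - 16)**2 = (-16 + M)**2)
(g(N) + R(83))/(S + v) = (-4*73**2 + (-16 + 83)**2)/(-16835 + 40786) = (-4*5329 + 67**2)/23951 = (-21316 + 4489)*(1/23951) = -16827*1/23951 = -16827/23951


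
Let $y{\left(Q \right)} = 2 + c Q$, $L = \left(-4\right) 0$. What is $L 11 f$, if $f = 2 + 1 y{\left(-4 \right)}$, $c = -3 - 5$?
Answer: $0$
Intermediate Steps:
$c = -8$
$L = 0$
$y{\left(Q \right)} = 2 - 8 Q$
$f = 36$ ($f = 2 + 1 \left(2 - -32\right) = 2 + 1 \left(2 + 32\right) = 2 + 1 \cdot 34 = 2 + 34 = 36$)
$L 11 f = 0 \cdot 11 \cdot 36 = 0 \cdot 36 = 0$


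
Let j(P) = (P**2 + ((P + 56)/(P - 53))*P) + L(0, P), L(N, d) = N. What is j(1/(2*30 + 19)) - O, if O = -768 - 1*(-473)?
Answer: 7706478281/26124826 ≈ 294.99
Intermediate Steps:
O = -295 (O = -768 + 473 = -295)
j(P) = P**2 + P*(56 + P)/(-53 + P) (j(P) = (P**2 + ((P + 56)/(P - 53))*P) + 0 = (P**2 + ((56 + P)/(-53 + P))*P) + 0 = (P**2 + P*(56 + P)/(-53 + P)) + 0 = P**2 + P*(56 + P)/(-53 + P))
j(1/(2*30 + 19)) - O = (56 + (1/(2*30 + 19))**2 - 52/(2*30 + 19))/((2*30 + 19)*(-53 + 1/(2*30 + 19))) - 1*(-295) = (56 + (1/(60 + 19))**2 - 52/(60 + 19))/((60 + 19)*(-53 + 1/(60 + 19))) + 295 = (56 + (1/79)**2 - 52/79)/(79*(-53 + 1/79)) + 295 = (56 + (1/79)**2 - 52*1/79)/(79*(-53 + 1/79)) + 295 = (56 + 1/6241 - 52/79)/(79*(-4186/79)) + 295 = (1/79)*(-79/4186)*(345389/6241) + 295 = -345389/26124826 + 295 = 7706478281/26124826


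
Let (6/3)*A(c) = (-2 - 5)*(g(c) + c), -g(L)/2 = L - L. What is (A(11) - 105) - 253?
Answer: -793/2 ≈ -396.50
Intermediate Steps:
g(L) = 0 (g(L) = -2*(L - L) = -2*0 = 0)
A(c) = -7*c/2 (A(c) = ((-2 - 5)*(0 + c))/2 = (-7*c)/2 = -7*c/2)
(A(11) - 105) - 253 = (-7/2*11 - 105) - 253 = (-77/2 - 105) - 253 = -287/2 - 253 = -793/2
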